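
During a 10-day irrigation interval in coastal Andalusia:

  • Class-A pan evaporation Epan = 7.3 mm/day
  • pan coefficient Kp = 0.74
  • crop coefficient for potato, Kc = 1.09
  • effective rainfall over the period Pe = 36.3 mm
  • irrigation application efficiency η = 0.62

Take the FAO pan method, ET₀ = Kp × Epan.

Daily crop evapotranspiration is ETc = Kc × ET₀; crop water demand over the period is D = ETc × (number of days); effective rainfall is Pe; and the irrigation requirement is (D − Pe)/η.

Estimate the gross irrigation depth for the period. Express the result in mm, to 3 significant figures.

36.4 mm

ET₀ = 0.74 × 7.3 = 5.4020 mm/d
ETc = Kc × ET₀ = 1.09 × 5.4020 = 5.8882 mm/d
Crop demand D = ETc × 10 d = 5.8882 × 10 = 58.882 mm
D − Pe = 58.882 − 36.3 = 22.582 mm
Gross irrigation = 22.582 / 0.62 = 36.423 mm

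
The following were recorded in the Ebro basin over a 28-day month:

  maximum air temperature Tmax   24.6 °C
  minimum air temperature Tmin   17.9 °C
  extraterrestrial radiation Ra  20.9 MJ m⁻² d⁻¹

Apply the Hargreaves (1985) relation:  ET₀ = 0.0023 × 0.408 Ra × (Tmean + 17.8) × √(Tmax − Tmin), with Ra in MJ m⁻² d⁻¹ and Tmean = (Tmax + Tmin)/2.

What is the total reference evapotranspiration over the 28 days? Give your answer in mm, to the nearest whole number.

56 mm

Tmean = (24.6 + 17.9)/2 = 21.25 °C
0.408 Ra = 0.408 × 20.9 = 8.5272 mm/d equivalent
ET₀ = 0.0023 × 8.5272 × (21.25 + 17.8) × √6.7 = 0.0023 × 8.5272 × 39.05 × 2.5884 = 1.9824 mm/d
Over 28 days: 1.9824 × 28 = 55.507 mm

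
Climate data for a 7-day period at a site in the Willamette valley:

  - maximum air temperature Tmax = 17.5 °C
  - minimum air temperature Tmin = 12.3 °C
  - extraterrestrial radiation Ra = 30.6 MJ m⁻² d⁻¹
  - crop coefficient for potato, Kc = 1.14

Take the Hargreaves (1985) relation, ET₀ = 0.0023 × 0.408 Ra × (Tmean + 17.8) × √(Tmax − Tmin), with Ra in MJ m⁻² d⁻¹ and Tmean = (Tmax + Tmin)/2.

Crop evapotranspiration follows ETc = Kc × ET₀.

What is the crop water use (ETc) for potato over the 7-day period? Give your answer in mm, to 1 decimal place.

Tmean = (17.5 + 12.3)/2 = 14.90 °C
0.408 Ra = 0.408 × 30.6 = 12.4848 mm/d equivalent
ET₀ = 0.0023 × 12.4848 × (14.90 + 17.8) × √5.2 = 0.0023 × 12.4848 × 32.70 × 2.2804 = 2.1413 mm/d
ETc = Kc × ET₀ = 1.14 × 2.1413 = 2.4411 mm/d
Over 7 days: 2.4411 × 7 = 17.088 mm

17.1 mm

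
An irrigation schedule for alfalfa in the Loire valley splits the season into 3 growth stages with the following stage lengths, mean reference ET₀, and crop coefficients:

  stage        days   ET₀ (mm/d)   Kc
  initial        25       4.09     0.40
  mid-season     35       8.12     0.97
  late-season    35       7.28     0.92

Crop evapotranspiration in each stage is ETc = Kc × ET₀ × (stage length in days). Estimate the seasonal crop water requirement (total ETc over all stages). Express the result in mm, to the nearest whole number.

initial: 0.40 × 4.09 × 25 = 40.90 mm
mid-season: 0.97 × 8.12 × 35 = 275.67 mm
late-season: 0.92 × 7.28 × 35 = 234.42 mm
Seasonal total = 550.99 mm

551 mm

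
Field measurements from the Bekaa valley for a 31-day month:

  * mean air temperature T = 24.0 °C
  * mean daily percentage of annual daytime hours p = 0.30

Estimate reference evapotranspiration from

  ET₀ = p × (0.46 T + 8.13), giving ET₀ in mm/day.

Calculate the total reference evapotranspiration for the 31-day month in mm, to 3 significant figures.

178 mm

ET₀ = 0.30 × (0.46 × 24.0 + 8.13) = 0.30 × 19.170 = 5.7510 mm/d
Monthly total = 5.7510 × 31 = 178.281 mm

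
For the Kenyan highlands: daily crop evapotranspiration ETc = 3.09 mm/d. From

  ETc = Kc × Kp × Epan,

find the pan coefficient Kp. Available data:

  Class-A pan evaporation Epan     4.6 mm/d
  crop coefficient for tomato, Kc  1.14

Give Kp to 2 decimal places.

ETc = Kc × Kp × Epan  ⇒  Kp = ETc / (Kc × Epan)
Kp = 3.09 / (1.14 × 4.6) = 3.09 / 5.244 = 0.5892

0.59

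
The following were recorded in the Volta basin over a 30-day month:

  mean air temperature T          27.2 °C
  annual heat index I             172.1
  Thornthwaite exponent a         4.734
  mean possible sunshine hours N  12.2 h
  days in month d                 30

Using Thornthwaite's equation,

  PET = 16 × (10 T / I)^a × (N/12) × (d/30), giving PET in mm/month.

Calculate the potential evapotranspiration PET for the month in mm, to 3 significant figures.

10T/I = 10 × 27.2 / 172.1 = 1.5805
(10T/I)^a = 1.5805^4.734 = 8.7316
Uncorrected PET = 16 × 8.7316 = 139.706 mm
Correction = (N/12)(d/30) = (12.2/12)(30/30) = 1.0167
PET = 139.706 × 1.0167 = 142.039 mm/month

142 mm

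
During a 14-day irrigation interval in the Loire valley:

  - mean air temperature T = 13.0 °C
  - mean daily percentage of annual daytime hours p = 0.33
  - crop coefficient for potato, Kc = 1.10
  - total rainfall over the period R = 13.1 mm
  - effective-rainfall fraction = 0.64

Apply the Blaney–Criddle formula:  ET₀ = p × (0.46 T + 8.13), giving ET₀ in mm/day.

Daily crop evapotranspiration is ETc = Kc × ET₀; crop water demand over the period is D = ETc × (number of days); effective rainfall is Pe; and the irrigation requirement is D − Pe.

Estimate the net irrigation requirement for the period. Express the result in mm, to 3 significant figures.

ET₀ = 0.33 × (0.46 × 13.0 + 8.13) = 0.33 × 14.110 = 4.6563 mm/d
ETc = Kc × ET₀ = 1.10 × 4.6563 = 5.1219 mm/d
Crop demand D = ETc × 14 d = 5.1219 × 14 = 71.707 mm
Pe = 0.64 × 13.1 = 8.384 mm
D − Pe = 71.707 − 8.384 = 63.323 mm

63.3 mm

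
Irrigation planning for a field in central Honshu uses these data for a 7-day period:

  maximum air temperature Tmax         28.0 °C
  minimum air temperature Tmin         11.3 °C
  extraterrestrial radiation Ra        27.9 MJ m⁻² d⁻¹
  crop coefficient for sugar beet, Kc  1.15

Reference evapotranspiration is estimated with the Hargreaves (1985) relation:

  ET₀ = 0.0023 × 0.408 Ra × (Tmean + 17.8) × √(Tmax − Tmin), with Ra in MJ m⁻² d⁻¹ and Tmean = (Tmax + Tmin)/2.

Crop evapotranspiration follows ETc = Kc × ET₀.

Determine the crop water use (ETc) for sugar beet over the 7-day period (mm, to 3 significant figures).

Tmean = (28.0 + 11.3)/2 = 19.65 °C
0.408 Ra = 0.408 × 27.9 = 11.3832 mm/d equivalent
ET₀ = 0.0023 × 11.3832 × (19.65 + 17.8) × √16.7 = 0.0023 × 11.3832 × 37.45 × 4.0866 = 4.0069 mm/d
ETc = Kc × ET₀ = 1.15 × 4.0069 = 4.6079 mm/d
Over 7 days: 4.6079 × 7 = 32.255 mm

32.3 mm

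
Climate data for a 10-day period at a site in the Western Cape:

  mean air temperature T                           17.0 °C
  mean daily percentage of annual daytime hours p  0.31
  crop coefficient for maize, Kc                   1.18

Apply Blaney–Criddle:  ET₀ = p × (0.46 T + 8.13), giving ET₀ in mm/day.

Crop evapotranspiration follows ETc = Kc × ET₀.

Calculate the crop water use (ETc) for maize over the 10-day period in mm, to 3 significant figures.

58.3 mm

ET₀ = 0.31 × (0.46 × 17.0 + 8.13) = 0.31 × 15.950 = 4.9445 mm/d
ETc = Kc × ET₀ = 1.18 × 4.9445 = 5.8345 mm/d
Over 10 days: 5.8345 × 10 = 58.345 mm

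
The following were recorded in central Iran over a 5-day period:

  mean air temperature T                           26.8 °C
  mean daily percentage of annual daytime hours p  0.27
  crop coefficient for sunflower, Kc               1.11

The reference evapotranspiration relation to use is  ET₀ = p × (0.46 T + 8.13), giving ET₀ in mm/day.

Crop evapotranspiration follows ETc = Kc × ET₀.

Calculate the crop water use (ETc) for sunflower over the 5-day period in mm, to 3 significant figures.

ET₀ = 0.27 × (0.46 × 26.8 + 8.13) = 0.27 × 20.458 = 5.5237 mm/d
ETc = Kc × ET₀ = 1.11 × 5.5237 = 6.1313 mm/d
Over 5 days: 6.1313 × 5 = 30.657 mm

30.7 mm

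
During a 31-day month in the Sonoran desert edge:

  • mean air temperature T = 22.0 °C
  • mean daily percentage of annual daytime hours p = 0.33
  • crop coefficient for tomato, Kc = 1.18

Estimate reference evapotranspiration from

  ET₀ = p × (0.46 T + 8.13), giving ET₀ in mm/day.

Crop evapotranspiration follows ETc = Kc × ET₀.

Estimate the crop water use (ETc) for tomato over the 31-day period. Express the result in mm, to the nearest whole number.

ET₀ = 0.33 × (0.46 × 22.0 + 8.13) = 0.33 × 18.250 = 6.0225 mm/d
ETc = Kc × ET₀ = 1.18 × 6.0225 = 7.1066 mm/d
Over 31 days: 7.1066 × 31 = 220.305 mm

220 mm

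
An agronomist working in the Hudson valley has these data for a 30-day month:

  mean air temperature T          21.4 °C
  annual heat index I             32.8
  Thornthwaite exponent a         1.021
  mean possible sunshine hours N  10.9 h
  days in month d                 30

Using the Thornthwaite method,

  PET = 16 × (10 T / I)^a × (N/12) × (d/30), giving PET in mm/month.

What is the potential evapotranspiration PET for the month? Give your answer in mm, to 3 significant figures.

10T/I = 10 × 21.4 / 32.8 = 6.5244
(10T/I)^a = 6.5244^1.021 = 6.7865
Uncorrected PET = 16 × 6.7865 = 108.584 mm
Correction = (N/12)(d/30) = (10.9/12)(30/30) = 0.9083
PET = 108.584 × 0.9083 = 98.627 mm/month

98.6 mm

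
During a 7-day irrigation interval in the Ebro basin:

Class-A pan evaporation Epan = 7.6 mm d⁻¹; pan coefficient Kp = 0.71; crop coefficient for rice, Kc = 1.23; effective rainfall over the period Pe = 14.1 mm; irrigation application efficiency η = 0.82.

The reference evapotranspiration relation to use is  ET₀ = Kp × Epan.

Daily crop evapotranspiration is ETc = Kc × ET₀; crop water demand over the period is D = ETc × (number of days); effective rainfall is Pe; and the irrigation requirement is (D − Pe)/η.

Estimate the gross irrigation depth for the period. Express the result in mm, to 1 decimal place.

ET₀ = 0.71 × 7.6 = 5.3960 mm/d
ETc = Kc × ET₀ = 1.23 × 5.3960 = 6.6371 mm/d
Crop demand D = ETc × 7 d = 6.6371 × 7 = 46.460 mm
D − Pe = 46.460 − 14.1 = 32.360 mm
Gross irrigation = 32.360 / 0.82 = 39.463 mm

39.5 mm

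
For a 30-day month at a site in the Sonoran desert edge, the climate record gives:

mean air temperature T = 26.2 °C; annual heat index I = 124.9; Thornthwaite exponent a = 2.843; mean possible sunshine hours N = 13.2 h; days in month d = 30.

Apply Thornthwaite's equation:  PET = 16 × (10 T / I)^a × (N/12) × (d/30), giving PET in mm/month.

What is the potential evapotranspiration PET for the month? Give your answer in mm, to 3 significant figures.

10T/I = 10 × 26.2 / 124.9 = 2.0977
(10T/I)^a = 2.0977^2.843 = 8.2171
Uncorrected PET = 16 × 8.2171 = 131.474 mm
Correction = (N/12)(d/30) = (13.2/12)(30/30) = 1.1000
PET = 131.474 × 1.1000 = 144.621 mm/month

145 mm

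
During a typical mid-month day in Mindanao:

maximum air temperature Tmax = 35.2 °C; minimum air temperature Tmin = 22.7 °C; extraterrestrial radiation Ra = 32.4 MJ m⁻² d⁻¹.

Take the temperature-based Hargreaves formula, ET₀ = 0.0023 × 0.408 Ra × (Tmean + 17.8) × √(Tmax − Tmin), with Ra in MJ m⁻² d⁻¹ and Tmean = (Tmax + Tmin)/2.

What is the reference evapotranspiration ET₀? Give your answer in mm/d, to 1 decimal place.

5.0 mm/d

Tmean = (35.2 + 22.7)/2 = 28.95 °C
0.408 Ra = 0.408 × 32.4 = 13.2192 mm/d equivalent
ET₀ = 0.0023 × 13.2192 × (28.95 + 17.8) × √12.5 = 0.0023 × 13.2192 × 46.75 × 3.5355 = 5.0253 mm/d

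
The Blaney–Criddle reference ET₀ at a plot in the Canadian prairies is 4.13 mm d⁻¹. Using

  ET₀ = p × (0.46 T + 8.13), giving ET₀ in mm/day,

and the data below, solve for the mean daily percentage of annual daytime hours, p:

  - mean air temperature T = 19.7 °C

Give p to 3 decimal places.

0.240

p = ET₀ / (0.46 T + 8.13) = 4.13 / (0.46 × 19.7 + 8.13) = 4.13 / 17.192 = 0.2402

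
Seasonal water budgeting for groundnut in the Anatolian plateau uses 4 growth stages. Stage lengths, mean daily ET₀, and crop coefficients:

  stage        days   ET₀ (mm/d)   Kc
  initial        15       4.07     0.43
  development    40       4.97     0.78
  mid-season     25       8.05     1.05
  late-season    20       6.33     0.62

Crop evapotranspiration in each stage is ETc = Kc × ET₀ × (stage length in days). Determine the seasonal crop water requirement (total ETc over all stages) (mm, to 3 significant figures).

initial: 0.43 × 4.07 × 15 = 26.25 mm
development: 0.78 × 4.97 × 40 = 155.06 mm
mid-season: 1.05 × 8.05 × 25 = 211.31 mm
late-season: 0.62 × 6.33 × 20 = 78.49 mm
Seasonal total = 471.11 mm

471 mm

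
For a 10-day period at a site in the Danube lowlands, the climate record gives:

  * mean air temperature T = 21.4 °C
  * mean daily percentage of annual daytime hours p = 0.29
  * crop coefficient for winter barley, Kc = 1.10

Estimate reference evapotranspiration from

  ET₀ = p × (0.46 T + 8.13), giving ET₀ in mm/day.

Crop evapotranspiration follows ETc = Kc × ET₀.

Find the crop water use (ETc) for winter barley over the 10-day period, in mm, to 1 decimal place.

57.3 mm

ET₀ = 0.29 × (0.46 × 21.4 + 8.13) = 0.29 × 17.974 = 5.2125 mm/d
ETc = Kc × ET₀ = 1.10 × 5.2125 = 5.7338 mm/d
Over 10 days: 5.7338 × 10 = 57.338 mm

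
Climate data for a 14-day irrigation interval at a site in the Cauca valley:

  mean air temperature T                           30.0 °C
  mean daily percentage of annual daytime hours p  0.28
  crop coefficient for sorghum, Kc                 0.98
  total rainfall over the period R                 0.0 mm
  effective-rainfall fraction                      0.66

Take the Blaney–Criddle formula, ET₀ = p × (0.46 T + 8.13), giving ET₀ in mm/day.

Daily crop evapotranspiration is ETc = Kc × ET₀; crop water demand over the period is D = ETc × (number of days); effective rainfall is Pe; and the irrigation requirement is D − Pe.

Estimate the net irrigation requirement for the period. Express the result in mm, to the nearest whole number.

84 mm

ET₀ = 0.28 × (0.46 × 30.0 + 8.13) = 0.28 × 21.930 = 6.1404 mm/d
ETc = Kc × ET₀ = 0.98 × 6.1404 = 6.0176 mm/d
Crop demand D = ETc × 14 d = 6.0176 × 14 = 84.246 mm
Pe = 0.66 × 0.0 = 0.000 mm
D − Pe = 84.246 − 0.000 = 84.246 mm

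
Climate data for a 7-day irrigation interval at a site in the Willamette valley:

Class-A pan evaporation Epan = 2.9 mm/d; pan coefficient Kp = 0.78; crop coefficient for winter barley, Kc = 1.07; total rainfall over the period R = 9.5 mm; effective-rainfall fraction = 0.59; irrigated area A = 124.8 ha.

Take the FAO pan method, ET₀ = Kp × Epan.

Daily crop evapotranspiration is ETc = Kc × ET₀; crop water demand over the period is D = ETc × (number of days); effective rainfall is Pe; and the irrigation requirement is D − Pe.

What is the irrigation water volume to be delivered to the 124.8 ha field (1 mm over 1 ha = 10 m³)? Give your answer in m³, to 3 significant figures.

ET₀ = 0.78 × 2.9 = 2.2620 mm/d
ETc = Kc × ET₀ = 1.07 × 2.2620 = 2.4203 mm/d
Crop demand D = ETc × 7 d = 2.4203 × 7 = 16.942 mm
Pe = 0.59 × 9.5 = 5.605 mm
D − Pe = 16.942 − 5.605 = 11.337 mm
Volume = 11.337 mm × 124.8 ha × 10 = 14148.6 m³

14100 m³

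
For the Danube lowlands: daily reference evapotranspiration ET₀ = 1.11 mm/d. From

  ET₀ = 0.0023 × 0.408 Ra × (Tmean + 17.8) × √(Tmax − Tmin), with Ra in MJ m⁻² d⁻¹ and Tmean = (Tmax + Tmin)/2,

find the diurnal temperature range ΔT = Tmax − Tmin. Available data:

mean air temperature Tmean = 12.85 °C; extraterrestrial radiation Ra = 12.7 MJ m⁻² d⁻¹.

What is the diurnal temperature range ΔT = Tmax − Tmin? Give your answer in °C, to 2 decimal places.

9.23 °C

√ΔT = ET₀ / [0.0023 × 0.408 × Ra × (Tmean+17.8)] = 1.11 / (0.0023 × 5.1816 × 30.65) = 3.0388
ΔT = 3.0388² = 9.234 °C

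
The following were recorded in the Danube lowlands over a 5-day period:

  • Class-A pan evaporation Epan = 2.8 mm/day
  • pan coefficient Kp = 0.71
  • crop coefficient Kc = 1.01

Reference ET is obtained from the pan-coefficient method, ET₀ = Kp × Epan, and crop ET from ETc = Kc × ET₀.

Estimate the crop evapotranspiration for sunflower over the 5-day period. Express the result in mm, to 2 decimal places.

10.04 mm

ET₀ = 0.71 × 2.8 = 1.9880 mm/d
ETc = Kc × ET₀ = 1.01 × 1.9880 = 2.0079 mm/d
Over 5 days: 2.0079 × 5 = 10.040 mm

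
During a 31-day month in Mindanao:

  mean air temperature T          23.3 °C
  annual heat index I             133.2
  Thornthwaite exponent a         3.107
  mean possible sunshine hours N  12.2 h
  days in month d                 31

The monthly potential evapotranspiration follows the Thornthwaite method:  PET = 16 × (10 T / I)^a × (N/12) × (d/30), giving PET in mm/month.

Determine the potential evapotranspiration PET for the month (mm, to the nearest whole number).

10T/I = 10 × 23.3 / 133.2 = 1.7492
(10T/I)^a = 1.7492^3.107 = 5.6820
Uncorrected PET = 16 × 5.6820 = 90.912 mm
Correction = (N/12)(d/30) = (12.2/12)(31/30) = 1.0506
PET = 90.912 × 1.0506 = 95.512 mm/month

96 mm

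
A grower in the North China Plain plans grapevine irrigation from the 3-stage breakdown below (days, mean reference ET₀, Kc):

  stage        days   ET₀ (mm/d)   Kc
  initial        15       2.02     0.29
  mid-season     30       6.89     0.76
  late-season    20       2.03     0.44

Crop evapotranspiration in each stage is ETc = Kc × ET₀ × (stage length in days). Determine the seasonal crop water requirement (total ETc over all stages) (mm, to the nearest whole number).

184 mm

initial: 0.29 × 2.02 × 15 = 8.79 mm
mid-season: 0.76 × 6.89 × 30 = 157.09 mm
late-season: 0.44 × 2.03 × 20 = 17.86 mm
Seasonal total = 183.74 mm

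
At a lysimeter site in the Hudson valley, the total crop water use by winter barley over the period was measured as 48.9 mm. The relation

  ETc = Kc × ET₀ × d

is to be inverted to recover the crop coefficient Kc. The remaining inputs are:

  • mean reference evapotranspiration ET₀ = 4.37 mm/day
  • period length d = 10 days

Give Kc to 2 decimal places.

ETc = Kc × ET₀ × d  ⇒  Kc = ETc / (ET₀ × d)
Kc = 48.9 / (4.37 × 10) = 48.9 / 43.70 = 1.1190

1.12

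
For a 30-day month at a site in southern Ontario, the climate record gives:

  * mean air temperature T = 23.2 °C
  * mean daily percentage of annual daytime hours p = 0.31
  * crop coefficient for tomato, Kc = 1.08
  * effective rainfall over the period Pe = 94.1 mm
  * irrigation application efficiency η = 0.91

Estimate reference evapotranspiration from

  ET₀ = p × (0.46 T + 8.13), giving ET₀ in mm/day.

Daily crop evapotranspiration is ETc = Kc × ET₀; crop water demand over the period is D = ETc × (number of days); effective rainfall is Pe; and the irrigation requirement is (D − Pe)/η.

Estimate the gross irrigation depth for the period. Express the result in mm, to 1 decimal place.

ET₀ = 0.31 × (0.46 × 23.2 + 8.13) = 0.31 × 18.802 = 5.8286 mm/d
ETc = Kc × ET₀ = 1.08 × 5.8286 = 6.2949 mm/d
Crop demand D = ETc × 30 d = 6.2949 × 30 = 188.847 mm
D − Pe = 188.847 − 94.1 = 94.747 mm
Gross irrigation = 94.747 / 0.91 = 104.118 mm

104.1 mm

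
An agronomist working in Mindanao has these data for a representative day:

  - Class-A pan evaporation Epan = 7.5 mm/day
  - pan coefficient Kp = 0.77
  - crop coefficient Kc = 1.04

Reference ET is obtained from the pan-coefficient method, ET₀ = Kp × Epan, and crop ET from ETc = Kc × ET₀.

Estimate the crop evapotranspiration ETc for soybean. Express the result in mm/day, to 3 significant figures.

ET₀ = 0.77 × 7.5 = 5.7750 mm/d
ETc = Kc × ET₀ = 1.04 × 5.7750 = 6.0060 mm/d

6.01 mm/day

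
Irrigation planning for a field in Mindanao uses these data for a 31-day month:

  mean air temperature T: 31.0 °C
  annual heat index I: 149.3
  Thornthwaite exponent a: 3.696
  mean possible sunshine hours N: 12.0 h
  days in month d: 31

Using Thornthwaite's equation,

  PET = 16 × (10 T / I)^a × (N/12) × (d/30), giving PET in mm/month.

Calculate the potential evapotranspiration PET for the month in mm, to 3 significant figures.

246 mm

10T/I = 10 × 31.0 / 149.3 = 2.0764
(10T/I)^a = 2.0764^3.696 = 14.8861
Uncorrected PET = 16 × 14.8861 = 238.178 mm
Correction = (N/12)(d/30) = (12.0/12)(31/30) = 1.0333
PET = 238.178 × 1.0333 = 246.109 mm/month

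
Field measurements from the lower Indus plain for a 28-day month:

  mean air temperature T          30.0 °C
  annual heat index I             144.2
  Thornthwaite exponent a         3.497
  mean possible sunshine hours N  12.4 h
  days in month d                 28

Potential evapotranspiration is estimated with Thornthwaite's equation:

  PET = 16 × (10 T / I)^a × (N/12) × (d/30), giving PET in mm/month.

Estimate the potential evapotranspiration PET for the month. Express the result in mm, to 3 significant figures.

10T/I = 10 × 30.0 / 144.2 = 2.0804
(10T/I)^a = 2.0804^3.497 = 12.9586
Uncorrected PET = 16 × 12.9586 = 207.338 mm
Correction = (N/12)(d/30) = (12.4/12)(28/30) = 0.9644
PET = 207.338 × 0.9644 = 199.957 mm/month

200 mm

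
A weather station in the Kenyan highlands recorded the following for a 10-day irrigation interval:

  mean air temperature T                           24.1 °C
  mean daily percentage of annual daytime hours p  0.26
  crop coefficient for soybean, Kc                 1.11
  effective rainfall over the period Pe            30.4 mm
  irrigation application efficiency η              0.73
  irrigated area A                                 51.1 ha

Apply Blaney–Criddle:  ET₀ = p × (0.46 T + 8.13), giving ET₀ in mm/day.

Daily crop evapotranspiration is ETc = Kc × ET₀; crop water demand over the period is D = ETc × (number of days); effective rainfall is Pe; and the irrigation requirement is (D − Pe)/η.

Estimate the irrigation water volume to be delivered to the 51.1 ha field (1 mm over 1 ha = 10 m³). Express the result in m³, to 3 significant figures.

ET₀ = 0.26 × (0.46 × 24.1 + 8.13) = 0.26 × 19.216 = 4.9962 mm/d
ETc = Kc × ET₀ = 1.11 × 4.9962 = 5.5458 mm/d
Crop demand D = ETc × 10 d = 5.5458 × 10 = 55.458 mm
D − Pe = 55.458 − 30.4 = 25.058 mm
Gross irrigation = 25.058 / 0.73 = 34.326 mm
Volume = 34.326 mm × 51.1 ha × 10 = 17540.6 m³

17500 m³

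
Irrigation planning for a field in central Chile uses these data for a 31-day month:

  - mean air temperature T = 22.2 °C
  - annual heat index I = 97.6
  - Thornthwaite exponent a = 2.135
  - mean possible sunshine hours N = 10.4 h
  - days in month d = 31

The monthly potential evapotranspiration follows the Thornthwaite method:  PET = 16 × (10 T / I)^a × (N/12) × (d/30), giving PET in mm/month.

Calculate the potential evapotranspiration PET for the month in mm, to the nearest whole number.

83 mm

10T/I = 10 × 22.2 / 97.6 = 2.2746
(10T/I)^a = 2.2746^2.135 = 5.7809
Uncorrected PET = 16 × 5.7809 = 92.494 mm
Correction = (N/12)(d/30) = (10.4/12)(31/30) = 0.8956
PET = 92.494 × 0.8956 = 82.838 mm/month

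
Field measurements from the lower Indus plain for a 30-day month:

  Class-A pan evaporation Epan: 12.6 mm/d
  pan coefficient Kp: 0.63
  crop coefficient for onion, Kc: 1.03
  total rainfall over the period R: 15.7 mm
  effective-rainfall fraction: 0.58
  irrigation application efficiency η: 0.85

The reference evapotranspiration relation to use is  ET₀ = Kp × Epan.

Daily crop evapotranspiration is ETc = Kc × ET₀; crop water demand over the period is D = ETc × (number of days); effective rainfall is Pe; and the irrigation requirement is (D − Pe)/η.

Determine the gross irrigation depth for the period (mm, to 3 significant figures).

278 mm

ET₀ = 0.63 × 12.6 = 7.9380 mm/d
ETc = Kc × ET₀ = 1.03 × 7.9380 = 8.1761 mm/d
Crop demand D = ETc × 30 d = 8.1761 × 30 = 245.283 mm
Pe = 0.58 × 15.7 = 9.106 mm
D − Pe = 245.283 − 9.106 = 236.177 mm
Gross irrigation = 236.177 / 0.85 = 277.855 mm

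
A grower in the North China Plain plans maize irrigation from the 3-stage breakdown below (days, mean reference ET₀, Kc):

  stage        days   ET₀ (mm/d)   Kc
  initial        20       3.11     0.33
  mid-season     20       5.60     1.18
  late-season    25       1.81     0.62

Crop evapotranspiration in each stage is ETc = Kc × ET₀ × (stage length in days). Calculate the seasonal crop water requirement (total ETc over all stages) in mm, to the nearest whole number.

181 mm

initial: 0.33 × 3.11 × 20 = 20.53 mm
mid-season: 1.18 × 5.60 × 20 = 132.16 mm
late-season: 0.62 × 1.81 × 25 = 28.06 mm
Seasonal total = 180.75 mm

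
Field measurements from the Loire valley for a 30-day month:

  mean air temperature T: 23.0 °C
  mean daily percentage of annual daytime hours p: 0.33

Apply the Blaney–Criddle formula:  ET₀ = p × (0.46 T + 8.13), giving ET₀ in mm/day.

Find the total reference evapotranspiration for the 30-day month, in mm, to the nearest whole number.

ET₀ = 0.33 × (0.46 × 23.0 + 8.13) = 0.33 × 18.710 = 6.1743 mm/d
Monthly total = 6.1743 × 30 = 185.229 mm

185 mm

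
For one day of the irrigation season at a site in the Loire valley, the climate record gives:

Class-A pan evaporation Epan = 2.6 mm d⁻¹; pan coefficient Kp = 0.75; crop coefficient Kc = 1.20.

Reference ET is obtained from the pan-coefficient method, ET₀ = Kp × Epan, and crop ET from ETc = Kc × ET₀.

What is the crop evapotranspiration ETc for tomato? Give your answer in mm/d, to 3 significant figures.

2.34 mm/d

ET₀ = 0.75 × 2.6 = 1.9500 mm/d
ETc = Kc × ET₀ = 1.20 × 1.9500 = 2.3400 mm/d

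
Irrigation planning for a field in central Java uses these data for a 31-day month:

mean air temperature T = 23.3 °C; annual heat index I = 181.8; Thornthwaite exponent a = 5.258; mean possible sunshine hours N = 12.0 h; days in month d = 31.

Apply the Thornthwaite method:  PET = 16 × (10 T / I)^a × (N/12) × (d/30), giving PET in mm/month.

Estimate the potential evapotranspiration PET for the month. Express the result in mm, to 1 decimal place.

10T/I = 10 × 23.3 / 181.8 = 1.2816
(10T/I)^a = 1.2816^5.258 = 3.6861
Uncorrected PET = 16 × 3.6861 = 58.978 mm
Correction = (N/12)(d/30) = (12.0/12)(31/30) = 1.0333
PET = 58.978 × 1.0333 = 60.942 mm/month

60.9 mm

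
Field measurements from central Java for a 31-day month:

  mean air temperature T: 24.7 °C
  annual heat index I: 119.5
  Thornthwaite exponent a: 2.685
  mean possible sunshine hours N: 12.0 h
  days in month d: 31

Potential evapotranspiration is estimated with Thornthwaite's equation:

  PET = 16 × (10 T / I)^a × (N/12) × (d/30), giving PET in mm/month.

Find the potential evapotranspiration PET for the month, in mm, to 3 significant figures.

10T/I = 10 × 24.7 / 119.5 = 2.0669
(10T/I)^a = 2.0669^2.685 = 7.0248
Uncorrected PET = 16 × 7.0248 = 112.397 mm
Correction = (N/12)(d/30) = (12.0/12)(31/30) = 1.0333
PET = 112.397 × 1.0333 = 116.140 mm/month

116 mm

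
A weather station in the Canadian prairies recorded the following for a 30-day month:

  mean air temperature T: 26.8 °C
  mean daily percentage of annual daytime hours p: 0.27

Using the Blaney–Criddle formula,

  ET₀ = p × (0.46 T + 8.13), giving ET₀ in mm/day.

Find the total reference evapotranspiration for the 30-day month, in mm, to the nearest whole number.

166 mm

ET₀ = 0.27 × (0.46 × 26.8 + 8.13) = 0.27 × 20.458 = 5.5237 mm/d
Monthly total = 5.5237 × 30 = 165.711 mm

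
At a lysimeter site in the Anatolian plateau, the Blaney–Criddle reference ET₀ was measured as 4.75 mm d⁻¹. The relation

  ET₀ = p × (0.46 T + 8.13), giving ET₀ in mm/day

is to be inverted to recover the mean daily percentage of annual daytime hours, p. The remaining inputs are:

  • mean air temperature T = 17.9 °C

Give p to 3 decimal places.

p = ET₀ / (0.46 T + 8.13) = 4.75 / (0.46 × 17.9 + 8.13) = 4.75 / 16.364 = 0.2903

0.290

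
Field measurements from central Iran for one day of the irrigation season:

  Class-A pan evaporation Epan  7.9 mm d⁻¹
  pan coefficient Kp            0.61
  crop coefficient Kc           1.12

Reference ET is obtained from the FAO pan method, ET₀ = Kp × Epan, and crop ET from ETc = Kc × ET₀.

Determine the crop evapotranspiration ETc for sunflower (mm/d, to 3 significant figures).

ET₀ = 0.61 × 7.9 = 4.8190 mm/d
ETc = Kc × ET₀ = 1.12 × 4.8190 = 5.3973 mm/d

5.40 mm/d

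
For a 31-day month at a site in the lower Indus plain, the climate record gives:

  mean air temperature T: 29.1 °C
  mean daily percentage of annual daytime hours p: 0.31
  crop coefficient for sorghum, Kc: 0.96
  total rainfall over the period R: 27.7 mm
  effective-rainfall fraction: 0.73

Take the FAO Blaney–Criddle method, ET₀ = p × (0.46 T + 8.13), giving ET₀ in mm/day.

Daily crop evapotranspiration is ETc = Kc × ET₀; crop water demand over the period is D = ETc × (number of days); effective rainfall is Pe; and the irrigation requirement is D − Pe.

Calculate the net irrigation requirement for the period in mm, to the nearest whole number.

ET₀ = 0.31 × (0.46 × 29.1 + 8.13) = 0.31 × 21.516 = 6.6700 mm/d
ETc = Kc × ET₀ = 0.96 × 6.6700 = 6.4032 mm/d
Crop demand D = ETc × 31 d = 6.4032 × 31 = 198.499 mm
Pe = 0.73 × 27.7 = 20.221 mm
D − Pe = 198.499 − 20.221 = 178.278 mm

178 mm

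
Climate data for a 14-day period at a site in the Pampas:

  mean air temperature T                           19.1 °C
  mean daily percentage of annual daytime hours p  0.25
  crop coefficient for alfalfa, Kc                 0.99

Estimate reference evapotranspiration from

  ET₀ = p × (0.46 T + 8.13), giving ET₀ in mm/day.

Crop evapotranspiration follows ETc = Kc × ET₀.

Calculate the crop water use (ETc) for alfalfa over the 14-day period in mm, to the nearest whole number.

59 mm

ET₀ = 0.25 × (0.46 × 19.1 + 8.13) = 0.25 × 16.916 = 4.2290 mm/d
ETc = Kc × ET₀ = 0.99 × 4.2290 = 4.1867 mm/d
Over 14 days: 4.1867 × 14 = 58.614 mm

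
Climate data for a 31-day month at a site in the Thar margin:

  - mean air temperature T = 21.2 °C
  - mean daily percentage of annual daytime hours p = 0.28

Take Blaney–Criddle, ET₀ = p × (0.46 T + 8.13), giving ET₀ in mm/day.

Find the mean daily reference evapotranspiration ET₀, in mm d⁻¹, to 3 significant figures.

ET₀ = 0.28 × (0.46 × 21.2 + 8.13) = 0.28 × 17.882 = 5.0070 mm/d

5.01 mm d⁻¹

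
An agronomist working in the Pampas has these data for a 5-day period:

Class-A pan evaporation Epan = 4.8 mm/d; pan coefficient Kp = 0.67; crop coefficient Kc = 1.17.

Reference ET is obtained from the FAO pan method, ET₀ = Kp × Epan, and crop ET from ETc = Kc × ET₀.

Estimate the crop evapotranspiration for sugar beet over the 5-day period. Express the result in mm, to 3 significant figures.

ET₀ = 0.67 × 4.8 = 3.2160 mm/d
ETc = Kc × ET₀ = 1.17 × 3.2160 = 3.7627 mm/d
Over 5 days: 3.7627 × 5 = 18.814 mm

18.8 mm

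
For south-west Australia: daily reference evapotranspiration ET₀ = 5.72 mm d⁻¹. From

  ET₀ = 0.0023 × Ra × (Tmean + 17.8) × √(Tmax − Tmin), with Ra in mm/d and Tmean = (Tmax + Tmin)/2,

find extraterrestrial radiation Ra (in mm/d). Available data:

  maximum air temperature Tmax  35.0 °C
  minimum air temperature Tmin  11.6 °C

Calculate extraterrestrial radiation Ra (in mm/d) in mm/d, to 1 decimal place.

Tmean = 23.30 °C; √ΔT = 4.8374
Ra = ET₀ / [0.0023 × (Tmean+17.8) × √ΔT] = 5.72 / (0.0023 × 41.10 × 4.8374) = 12.509 mm/d

12.5 mm/d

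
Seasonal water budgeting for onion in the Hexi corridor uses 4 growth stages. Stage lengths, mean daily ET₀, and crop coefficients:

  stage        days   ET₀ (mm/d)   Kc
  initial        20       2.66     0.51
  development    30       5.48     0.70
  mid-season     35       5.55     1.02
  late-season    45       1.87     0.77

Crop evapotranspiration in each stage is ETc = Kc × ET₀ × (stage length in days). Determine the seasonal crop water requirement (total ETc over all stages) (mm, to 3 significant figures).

initial: 0.51 × 2.66 × 20 = 27.13 mm
development: 0.70 × 5.48 × 30 = 115.08 mm
mid-season: 1.02 × 5.55 × 35 = 198.14 mm
late-season: 0.77 × 1.87 × 45 = 64.80 mm
Seasonal total = 405.15 mm

405 mm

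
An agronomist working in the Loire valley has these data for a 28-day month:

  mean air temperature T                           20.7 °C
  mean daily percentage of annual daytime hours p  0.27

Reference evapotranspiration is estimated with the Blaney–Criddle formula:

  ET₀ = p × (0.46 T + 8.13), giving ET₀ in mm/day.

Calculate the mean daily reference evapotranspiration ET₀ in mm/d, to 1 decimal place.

4.8 mm/d

ET₀ = 0.27 × (0.46 × 20.7 + 8.13) = 0.27 × 17.652 = 4.7660 mm/d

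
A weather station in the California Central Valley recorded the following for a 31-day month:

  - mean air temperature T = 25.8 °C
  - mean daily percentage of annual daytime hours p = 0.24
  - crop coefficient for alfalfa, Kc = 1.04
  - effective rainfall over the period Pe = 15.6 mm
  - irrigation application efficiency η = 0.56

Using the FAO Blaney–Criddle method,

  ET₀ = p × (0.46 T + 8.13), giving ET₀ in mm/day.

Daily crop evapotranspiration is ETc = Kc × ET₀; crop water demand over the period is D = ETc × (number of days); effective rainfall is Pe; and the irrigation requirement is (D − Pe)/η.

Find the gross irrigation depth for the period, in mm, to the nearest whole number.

ET₀ = 0.24 × (0.46 × 25.8 + 8.13) = 0.24 × 19.998 = 4.7995 mm/d
ETc = Kc × ET₀ = 1.04 × 4.7995 = 4.9915 mm/d
Crop demand D = ETc × 31 d = 4.9915 × 31 = 154.737 mm
D − Pe = 154.737 − 15.6 = 139.137 mm
Gross irrigation = 139.137 / 0.56 = 248.459 mm

248 mm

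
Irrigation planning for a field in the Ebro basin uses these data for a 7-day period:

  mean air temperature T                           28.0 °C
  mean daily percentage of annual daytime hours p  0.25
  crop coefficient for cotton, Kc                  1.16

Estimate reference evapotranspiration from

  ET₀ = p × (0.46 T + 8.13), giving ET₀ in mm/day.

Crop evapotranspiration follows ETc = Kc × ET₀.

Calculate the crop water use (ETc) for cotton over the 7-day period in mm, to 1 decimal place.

ET₀ = 0.25 × (0.46 × 28.0 + 8.13) = 0.25 × 21.010 = 5.2525 mm/d
ETc = Kc × ET₀ = 1.16 × 5.2525 = 6.0929 mm/d
Over 7 days: 6.0929 × 7 = 42.650 mm

42.7 mm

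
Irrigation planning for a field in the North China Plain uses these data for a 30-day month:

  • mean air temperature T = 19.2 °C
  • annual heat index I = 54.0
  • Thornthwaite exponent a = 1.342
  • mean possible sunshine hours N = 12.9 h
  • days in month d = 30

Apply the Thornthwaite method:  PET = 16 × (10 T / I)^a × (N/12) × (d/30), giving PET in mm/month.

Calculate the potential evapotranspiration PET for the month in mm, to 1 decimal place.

94.4 mm

10T/I = 10 × 19.2 / 54.0 = 3.5556
(10T/I)^a = 3.5556^1.342 = 5.4869
Uncorrected PET = 16 × 5.4869 = 87.790 mm
Correction = (N/12)(d/30) = (12.9/12)(30/30) = 1.0750
PET = 87.790 × 1.0750 = 94.374 mm/month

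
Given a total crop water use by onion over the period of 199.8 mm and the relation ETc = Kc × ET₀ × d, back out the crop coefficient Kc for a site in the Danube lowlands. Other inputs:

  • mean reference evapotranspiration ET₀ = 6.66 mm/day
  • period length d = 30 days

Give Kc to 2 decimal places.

1.00

ETc = Kc × ET₀ × d  ⇒  Kc = ETc / (ET₀ × d)
Kc = 199.8 / (6.66 × 30) = 199.8 / 199.80 = 1.0000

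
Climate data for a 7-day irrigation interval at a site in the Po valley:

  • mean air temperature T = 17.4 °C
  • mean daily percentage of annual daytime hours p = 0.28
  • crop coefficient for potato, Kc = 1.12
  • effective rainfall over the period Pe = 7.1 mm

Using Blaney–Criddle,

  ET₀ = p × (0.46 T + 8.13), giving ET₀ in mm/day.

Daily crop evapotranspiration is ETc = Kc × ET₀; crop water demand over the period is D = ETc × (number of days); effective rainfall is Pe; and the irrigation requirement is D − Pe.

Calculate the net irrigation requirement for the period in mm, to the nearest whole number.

ET₀ = 0.28 × (0.46 × 17.4 + 8.13) = 0.28 × 16.134 = 4.5175 mm/d
ETc = Kc × ET₀ = 1.12 × 4.5175 = 5.0596 mm/d
Crop demand D = ETc × 7 d = 5.0596 × 7 = 35.417 mm
D − Pe = 35.417 − 7.1 = 28.317 mm

28 mm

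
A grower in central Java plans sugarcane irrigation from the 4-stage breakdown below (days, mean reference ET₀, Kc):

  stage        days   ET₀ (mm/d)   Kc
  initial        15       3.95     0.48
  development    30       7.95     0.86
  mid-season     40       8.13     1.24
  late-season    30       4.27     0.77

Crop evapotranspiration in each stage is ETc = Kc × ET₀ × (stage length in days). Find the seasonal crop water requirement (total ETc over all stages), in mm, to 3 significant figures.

735 mm

initial: 0.48 × 3.95 × 15 = 28.44 mm
development: 0.86 × 7.95 × 30 = 205.11 mm
mid-season: 1.24 × 8.13 × 40 = 403.25 mm
late-season: 0.77 × 4.27 × 30 = 98.64 mm
Seasonal total = 735.44 mm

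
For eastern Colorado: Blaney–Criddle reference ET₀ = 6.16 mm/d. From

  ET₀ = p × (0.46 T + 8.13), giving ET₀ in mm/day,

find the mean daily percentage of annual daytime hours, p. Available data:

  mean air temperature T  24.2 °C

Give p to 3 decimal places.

0.320

p = ET₀ / (0.46 T + 8.13) = 6.16 / (0.46 × 24.2 + 8.13) = 6.16 / 19.262 = 0.3198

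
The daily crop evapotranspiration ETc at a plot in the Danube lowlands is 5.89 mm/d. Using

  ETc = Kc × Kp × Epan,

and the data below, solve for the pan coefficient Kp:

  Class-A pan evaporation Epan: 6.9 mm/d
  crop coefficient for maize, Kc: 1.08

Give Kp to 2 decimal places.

0.79

ETc = Kc × Kp × Epan  ⇒  Kp = ETc / (Kc × Epan)
Kp = 5.89 / (1.08 × 6.9) = 5.89 / 7.452 = 0.7904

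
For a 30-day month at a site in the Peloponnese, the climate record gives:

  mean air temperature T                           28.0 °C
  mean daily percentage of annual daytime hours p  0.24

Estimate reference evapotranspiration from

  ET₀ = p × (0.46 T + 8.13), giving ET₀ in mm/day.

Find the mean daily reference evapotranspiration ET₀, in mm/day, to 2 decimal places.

ET₀ = 0.24 × (0.46 × 28.0 + 8.13) = 0.24 × 21.010 = 5.0424 mm/d

5.04 mm/day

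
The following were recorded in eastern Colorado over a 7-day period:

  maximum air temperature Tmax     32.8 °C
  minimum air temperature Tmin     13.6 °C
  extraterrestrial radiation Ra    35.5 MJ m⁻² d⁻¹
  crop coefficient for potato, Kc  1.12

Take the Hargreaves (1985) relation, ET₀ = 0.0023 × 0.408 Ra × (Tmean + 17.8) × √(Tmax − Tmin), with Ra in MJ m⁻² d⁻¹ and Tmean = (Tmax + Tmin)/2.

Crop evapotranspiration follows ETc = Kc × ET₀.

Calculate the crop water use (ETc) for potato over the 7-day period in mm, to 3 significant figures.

Tmean = (32.8 + 13.6)/2 = 23.20 °C
0.408 Ra = 0.408 × 35.5 = 14.4840 mm/d equivalent
ET₀ = 0.0023 × 14.4840 × (23.20 + 17.8) × √19.2 = 0.0023 × 14.4840 × 41.00 × 4.3818 = 5.9848 mm/d
ETc = Kc × ET₀ = 1.12 × 5.9848 = 6.7030 mm/d
Over 7 days: 6.7030 × 7 = 46.921 mm

46.9 mm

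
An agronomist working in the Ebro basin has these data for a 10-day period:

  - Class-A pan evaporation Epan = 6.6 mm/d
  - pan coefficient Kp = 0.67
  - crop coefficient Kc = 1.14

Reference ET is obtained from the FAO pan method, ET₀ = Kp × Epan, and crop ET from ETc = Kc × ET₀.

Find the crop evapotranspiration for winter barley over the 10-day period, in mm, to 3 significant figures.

ET₀ = 0.67 × 6.6 = 4.4220 mm/d
ETc = Kc × ET₀ = 1.14 × 4.4220 = 5.0411 mm/d
Over 10 days: 5.0411 × 10 = 50.411 mm

50.4 mm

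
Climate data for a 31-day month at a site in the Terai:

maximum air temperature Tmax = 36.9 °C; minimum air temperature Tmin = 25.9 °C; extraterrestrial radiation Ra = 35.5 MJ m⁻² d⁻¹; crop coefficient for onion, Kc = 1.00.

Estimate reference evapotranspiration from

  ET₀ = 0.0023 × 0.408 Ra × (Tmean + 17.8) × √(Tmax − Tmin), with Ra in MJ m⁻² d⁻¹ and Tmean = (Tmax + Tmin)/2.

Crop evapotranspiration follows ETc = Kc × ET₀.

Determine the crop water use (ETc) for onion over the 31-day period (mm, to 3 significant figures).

169 mm

Tmean = (36.9 + 25.9)/2 = 31.40 °C
0.408 Ra = 0.408 × 35.5 = 14.4840 mm/d equivalent
ET₀ = 0.0023 × 14.4840 × (31.40 + 17.8) × √11.0 = 0.0023 × 14.4840 × 49.20 × 3.3166 = 5.4359 mm/d
ETc = Kc × ET₀ = 1.00 × 5.4359 = 5.4359 mm/d
Over 31 days: 5.4359 × 31 = 168.513 mm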